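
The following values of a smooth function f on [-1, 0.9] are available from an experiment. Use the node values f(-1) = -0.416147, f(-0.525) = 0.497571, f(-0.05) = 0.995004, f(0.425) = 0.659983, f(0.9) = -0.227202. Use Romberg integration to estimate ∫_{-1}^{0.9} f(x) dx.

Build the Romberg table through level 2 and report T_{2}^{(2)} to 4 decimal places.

0.9390

T_{0}^{(0)} (trapezoid, 1 panel, h=1.9000): -0.611182
T_{1}^{(0)} (trapezoid, 2 panels, h=0.9500): 0.639663
T_{2}^{(0)} (trapezoid, 4 panels, h=0.4750): 0.869670
T_{1}^{(1)} = 0.639663 + (0.639663 − (-0.611182))/3 = 1.056611
T_{2}^{(1)} = 0.869670 + (0.869670 − 0.639663)/3 = 0.946339
T_{2}^{(2)} = 0.946339 + (0.946339 − 1.056611)/15 = 0.938988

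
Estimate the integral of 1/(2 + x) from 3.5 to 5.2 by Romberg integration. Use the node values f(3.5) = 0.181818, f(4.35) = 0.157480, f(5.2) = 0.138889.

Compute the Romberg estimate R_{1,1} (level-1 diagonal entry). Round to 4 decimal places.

R_{0,0} (trapezoid, 1 panel, h=1.7000): 0.272601
R_{1,0} (trapezoid, 2 panels, h=0.8500): 0.270158
R_{1,1} = 0.270158 + (0.270158 − 0.272601)/3 = 0.269344

0.2693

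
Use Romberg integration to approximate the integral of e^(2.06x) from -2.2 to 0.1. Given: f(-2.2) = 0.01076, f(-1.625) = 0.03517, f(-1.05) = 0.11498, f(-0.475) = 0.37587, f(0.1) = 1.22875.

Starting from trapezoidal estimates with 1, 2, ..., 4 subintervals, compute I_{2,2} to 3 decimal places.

I_{0,0} (trapezoid, 1 panel, h=2.3000): 1.42544
I_{1,0} (trapezoid, 2 panels, h=1.1500): 0.84495
I_{2,0} (trapezoid, 4 panels, h=0.5750): 0.65882
I_{1,1} = 0.84495 + (0.84495 − 1.42544)/3 = 0.65145
I_{2,1} = 0.65882 + (0.65882 − 0.84495)/3 = 0.59678
I_{2,2} = 0.59678 + (0.59678 − 0.65145)/15 = 0.59314

0.593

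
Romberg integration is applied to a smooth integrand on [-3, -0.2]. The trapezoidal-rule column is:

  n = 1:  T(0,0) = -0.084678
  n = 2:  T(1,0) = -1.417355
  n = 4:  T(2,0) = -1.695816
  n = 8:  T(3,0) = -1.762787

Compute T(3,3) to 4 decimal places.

-1.7849

T(1,1) = -1.417355 + (-1.417355 − (-0.084678))/3 = -1.861581
T(2,1) = -1.695816 + (-1.695816 − (-1.417355))/3 = -1.788636
T(3,1) = (4·(-1.762787) − (-1.695816)) / 3 = -1.785111
T(2,2) = -1.788636 + (-1.788636 − (-1.861581))/15 = -1.783773
T(3,2) = (16·(-1.785111) − (-1.788636)) / 15 = -1.784876
T(3,3) = (64·(-1.784876) − (-1.783773)) / 63 = -1.784894
(Column j=1 coincides with Simpson's rule on the same nodes.)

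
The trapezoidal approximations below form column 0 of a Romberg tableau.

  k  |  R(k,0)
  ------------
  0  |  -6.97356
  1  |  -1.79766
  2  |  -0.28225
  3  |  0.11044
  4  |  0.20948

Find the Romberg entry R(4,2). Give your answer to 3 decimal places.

Richardson extrapolation on the trapezoidal column (denominator 4−1=3):
R(3,1) = (4·0.11044 − (-0.28225)) / 3 = 0.24134
R(4,1) = 0.20948 + (0.20948 − 0.11044)/3 = 0.24249
R(4,2) = (16·0.24249 − 0.24134) / 15 = 0.24257

0.243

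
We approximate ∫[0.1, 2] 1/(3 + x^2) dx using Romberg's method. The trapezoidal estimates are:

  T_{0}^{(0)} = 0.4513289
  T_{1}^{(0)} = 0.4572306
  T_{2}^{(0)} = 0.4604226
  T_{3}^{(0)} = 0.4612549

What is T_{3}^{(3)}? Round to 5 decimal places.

0.46153

Richardson extrapolation on the trapezoidal column (denominator 4−1=3):
T_{1}^{(1)} = 0.4572306 + (0.4572306 − 0.4513289)/3 = 0.4591978
T_{2}^{(1)} = (4·0.4604226 − 0.4572306) / 3 = 0.4614866
T_{3}^{(1)} = (4·0.4612549 − 0.4604226) / 3 = 0.4615323
T_{2}^{(2)} = 0.4614866 + (0.4614866 − 0.4591978)/15 = 0.4616392
T_{3}^{(2)} = (16·0.4615323 − 0.4614866) / 15 = 0.4615353
T_{3}^{(3)} = 0.4615353 + (0.4615353 − 0.4616392)/63 = 0.4615337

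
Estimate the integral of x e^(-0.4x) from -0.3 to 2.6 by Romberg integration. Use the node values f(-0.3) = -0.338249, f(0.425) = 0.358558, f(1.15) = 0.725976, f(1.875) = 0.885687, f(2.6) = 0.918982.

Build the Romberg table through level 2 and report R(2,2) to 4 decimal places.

1.6947

R(0,0) (trapezoid, 1 panel, h=2.9000): 0.842063
R(1,0) (trapezoid, 2 panels, h=1.4500): 1.473697
R(2,0) (trapezoid, 4 panels, h=0.7250): 1.638926
R(1,1) = 1.473697 + (1.473697 − 0.842063)/3 = 1.684242
R(2,1) = 1.638926 + (1.638926 − 1.473697)/3 = 1.694002
R(2,2) = 1.694002 + (1.694002 − 1.684242)/15 = 1.694653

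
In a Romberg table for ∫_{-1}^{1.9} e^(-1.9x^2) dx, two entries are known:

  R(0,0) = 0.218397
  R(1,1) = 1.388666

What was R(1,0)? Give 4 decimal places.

1.0961

From R(1,1) = (4·R(1,0) − R(0,0))/3, solve for R(1,0):
4·R(1,0) = 3·1.388666 + 0.218397 = 4.384395
R(1,0) = 1.096099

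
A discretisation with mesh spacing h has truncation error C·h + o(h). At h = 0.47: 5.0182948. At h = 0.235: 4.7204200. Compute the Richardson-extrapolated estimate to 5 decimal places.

The leading error scales as h; refining by a factor of 2 reduces it by 2^1 = 2.
Extrapolated value = (2·A(h/2) − A(h)) / (2 − 1)
= (2·4.7204200 − 5.0182948) / 1
= 4.4225452 / 1 = 4.4225452

4.42255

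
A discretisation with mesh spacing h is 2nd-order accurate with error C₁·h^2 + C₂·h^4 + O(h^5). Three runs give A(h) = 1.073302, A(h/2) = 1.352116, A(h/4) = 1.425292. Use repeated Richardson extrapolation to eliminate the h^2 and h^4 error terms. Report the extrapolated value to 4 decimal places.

1.4500

First eliminate the h^2 term (factor 2^2 = 4):
  B₁ = (4·1.352116 − 1.073302)/3 = 1.445054
  B₂ = (4·1.425292 − 1.352116)/3 = 1.449684
Then eliminate the h^4 term (factor 2^4 = 16):
  (16·1.449684 − 1.445054)/15 = 1.449993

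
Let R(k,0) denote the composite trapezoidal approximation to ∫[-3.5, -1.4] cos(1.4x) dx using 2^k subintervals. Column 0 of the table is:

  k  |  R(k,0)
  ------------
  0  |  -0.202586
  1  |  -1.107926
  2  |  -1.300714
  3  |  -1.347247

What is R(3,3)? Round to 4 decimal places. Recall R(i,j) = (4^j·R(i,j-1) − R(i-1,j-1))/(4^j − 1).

-1.3626

R(1,1) = -1.107926 + (-1.107926 − (-0.202586))/3 = -1.409706
R(2,1) = -1.300714 + (-1.300714 − (-1.107926))/3 = -1.364977
R(3,1) = (4·(-1.347247) − (-1.300714)) / 3 = -1.362758
R(2,2) = (16·(-1.364977) − (-1.409706)) / 15 = -1.361995
R(3,2) = -1.362758 + (-1.362758 − (-1.364977))/15 = -1.362610
R(3,3) = -1.362610 + (-1.362610 − (-1.361995))/63 = -1.362620
(Column j=1 coincides with Simpson's rule on the same nodes.)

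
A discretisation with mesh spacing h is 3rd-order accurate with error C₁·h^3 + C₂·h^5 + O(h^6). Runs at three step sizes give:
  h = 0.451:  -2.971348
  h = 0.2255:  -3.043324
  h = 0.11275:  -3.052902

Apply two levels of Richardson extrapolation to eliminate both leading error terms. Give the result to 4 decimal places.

-3.0543

First eliminate the h^3 term (factor 2^3 = 8):
  B₁ = (8·(-3.043324) − (-2.971348))/7 = -3.053606
  B₂ = (8·(-3.052902) − (-3.043324))/7 = -3.054270
Then eliminate the h^5 term (factor 2^5 = 32):
  (32·(-3.054270) − (-3.053606))/31 = -3.054291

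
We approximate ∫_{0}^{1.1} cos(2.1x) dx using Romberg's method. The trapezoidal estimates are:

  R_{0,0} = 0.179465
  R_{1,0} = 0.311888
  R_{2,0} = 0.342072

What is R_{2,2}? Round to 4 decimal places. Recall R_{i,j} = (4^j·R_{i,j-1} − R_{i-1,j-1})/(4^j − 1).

0.3519

Richardson extrapolation on the trapezoidal column (denominator 4−1=3):
R_{1,1} = 0.311888 + (0.311888 − 0.179465)/3 = 0.356029
R_{2,1} = 0.342072 + (0.342072 − 0.311888)/3 = 0.352133
R_{2,2} = (16·0.352133 − 0.356029) / 15 = 0.351873
(Column j=1 coincides with Simpson's rule on the same nodes.)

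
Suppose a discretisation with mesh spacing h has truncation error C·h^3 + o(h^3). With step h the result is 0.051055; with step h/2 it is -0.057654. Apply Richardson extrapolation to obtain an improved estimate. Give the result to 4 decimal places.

Extrapolated value = (8·A(h/2) − A(h)) / (8 − 1)
= (8·(-0.057654) − 0.051055) / 7
= -0.512287 / 7 = -0.073184

-0.0732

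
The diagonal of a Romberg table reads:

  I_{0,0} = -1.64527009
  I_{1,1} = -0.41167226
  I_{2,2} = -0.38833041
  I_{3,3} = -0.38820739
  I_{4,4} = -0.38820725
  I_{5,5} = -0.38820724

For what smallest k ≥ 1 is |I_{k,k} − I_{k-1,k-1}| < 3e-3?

|I_{1,1} − I_{0,0}| = 1.23359783 ≥ 3e-3
|I_{2,2} − I_{1,1}| = 0.02334185 ≥ 3e-3
|I_{3,3} − I_{2,2}| = 0.00012302 < 3e-3

k = 3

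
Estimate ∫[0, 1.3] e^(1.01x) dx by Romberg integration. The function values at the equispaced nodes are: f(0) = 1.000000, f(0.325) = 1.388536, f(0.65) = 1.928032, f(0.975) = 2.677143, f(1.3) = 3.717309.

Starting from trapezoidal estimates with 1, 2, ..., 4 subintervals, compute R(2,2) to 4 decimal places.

R(0,0) (trapezoid, 1 panel, h=1.3000): 3.066251
R(1,0) (trapezoid, 2 panels, h=0.6500): 2.786346
R(2,0) (trapezoid, 4 panels, h=0.3250): 2.714519
R(1,1) = 2.786346 + (2.786346 − 3.066251)/3 = 2.693044
R(2,1) = 2.714519 + (2.714519 − 2.786346)/3 = 2.690577
R(2,2) = 2.690577 + (2.690577 − 2.693044)/15 = 2.690413

2.6904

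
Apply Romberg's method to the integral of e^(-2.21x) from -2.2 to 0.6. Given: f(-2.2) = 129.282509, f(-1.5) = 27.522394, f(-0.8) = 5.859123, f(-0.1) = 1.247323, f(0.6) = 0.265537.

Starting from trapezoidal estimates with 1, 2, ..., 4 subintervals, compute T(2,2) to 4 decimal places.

T(0,0) (trapezoid, 1 panel, h=2.8000): 181.367264
T(1,0) (trapezoid, 2 panels, h=1.4000): 98.886404
T(2,0) (trapezoid, 4 panels, h=0.7000): 69.582004
T(1,1) = 98.886404 + (98.886404 − 181.367264)/3 = 71.392784
T(2,1) = 69.582004 + (69.582004 − 98.886404)/3 = 59.813871
T(2,2) = 59.813871 + (59.813871 − 71.392784)/15 = 59.041943

59.0419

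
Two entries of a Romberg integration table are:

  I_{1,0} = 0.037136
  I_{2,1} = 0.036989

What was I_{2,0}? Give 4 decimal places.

0.0370

From I_{2,1} = (4·I_{2,0} − I_{1,0})/3, solve for I_{2,0}:
4·I_{2,0} = 3·0.036989 + 0.037136 = 0.148103
I_{2,0} = 0.037026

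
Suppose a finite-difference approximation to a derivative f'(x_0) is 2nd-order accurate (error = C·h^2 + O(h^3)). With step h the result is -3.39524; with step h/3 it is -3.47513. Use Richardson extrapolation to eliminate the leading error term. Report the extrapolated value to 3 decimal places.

-3.485

Extrapolated value = (9·A(h/3) − A(h)) / (9 − 1)
= (9·(-3.47513) − (-3.39524)) / 8
= -27.88093 / 8 = -3.48512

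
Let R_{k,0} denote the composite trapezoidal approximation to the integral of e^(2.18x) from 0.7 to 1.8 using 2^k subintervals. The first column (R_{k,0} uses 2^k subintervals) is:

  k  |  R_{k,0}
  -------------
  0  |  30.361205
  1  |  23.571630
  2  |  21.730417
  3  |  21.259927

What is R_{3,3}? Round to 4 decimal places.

21.1022

R_{1,1} = 23.571630 + (23.571630 − 30.361205)/3 = 21.308438
R_{2,1} = 21.730417 + (21.730417 − 23.571630)/3 = 21.116679
R_{3,1} = (4·21.259927 − 21.730417) / 3 = 21.103097
R_{2,2} = (16·21.116679 − 21.308438) / 15 = 21.103895
R_{3,2} = (16·21.103097 − 21.116679) / 15 = 21.102192
R_{3,3} = 21.102192 + (21.102192 − 21.103895)/63 = 21.102165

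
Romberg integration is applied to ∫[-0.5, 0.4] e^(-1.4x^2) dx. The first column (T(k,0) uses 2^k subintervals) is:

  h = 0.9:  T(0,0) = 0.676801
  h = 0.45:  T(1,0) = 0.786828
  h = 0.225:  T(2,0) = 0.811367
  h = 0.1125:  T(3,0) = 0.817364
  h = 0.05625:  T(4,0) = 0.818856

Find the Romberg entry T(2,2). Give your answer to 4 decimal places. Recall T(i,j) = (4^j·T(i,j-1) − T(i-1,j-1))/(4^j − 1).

Richardson extrapolation on the trapezoidal column (denominator 4−1=3):
T(1,1) = (4·0.786828 − 0.676801) / 3 = 0.823504
T(2,1) = (4·0.811367 − 0.786828) / 3 = 0.819547
T(2,2) = (16·0.819547 − 0.823504) / 15 = 0.819283

0.8193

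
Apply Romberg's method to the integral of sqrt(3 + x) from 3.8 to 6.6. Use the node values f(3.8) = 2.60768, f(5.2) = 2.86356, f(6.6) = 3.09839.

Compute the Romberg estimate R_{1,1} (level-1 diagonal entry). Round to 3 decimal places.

8.008

R_{0,0} (trapezoid, 1 panel, h=2.8000): 7.98850
R_{1,0} (trapezoid, 2 panels, h=1.4000): 8.00323
R_{1,1} = 8.00323 + (8.00323 − 7.98850)/3 = 8.00814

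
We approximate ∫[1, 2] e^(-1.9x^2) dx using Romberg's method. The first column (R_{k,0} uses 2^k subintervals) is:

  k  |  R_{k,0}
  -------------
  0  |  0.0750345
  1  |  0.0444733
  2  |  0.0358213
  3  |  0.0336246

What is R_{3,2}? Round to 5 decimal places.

0.03289

Richardson extrapolation on the trapezoidal column (denominator 4−1=3):
R_{2,1} = 0.0358213 + (0.0358213 − 0.0444733)/3 = 0.0329373
R_{3,1} = 0.0336246 + (0.0336246 − 0.0358213)/3 = 0.0328924
R_{3,2} = 0.0328924 + (0.0328924 − 0.0329373)/15 = 0.0328894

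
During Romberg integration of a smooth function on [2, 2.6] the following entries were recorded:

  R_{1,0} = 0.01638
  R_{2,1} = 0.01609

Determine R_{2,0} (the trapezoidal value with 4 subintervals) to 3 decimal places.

From R_{2,1} = (4·R_{2,0} − R_{1,0})/3, solve for R_{2,0}:
4·R_{2,0} = 3·0.01609 + 0.01638 = 0.06465
R_{2,0} = 0.01616

0.016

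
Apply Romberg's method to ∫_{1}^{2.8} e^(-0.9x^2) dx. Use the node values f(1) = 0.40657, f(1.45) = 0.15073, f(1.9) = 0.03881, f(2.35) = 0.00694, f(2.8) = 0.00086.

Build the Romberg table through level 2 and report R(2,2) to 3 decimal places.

R(0,0) (trapezoid, 1 panel, h=1.8000): 0.36669
R(1,0) (trapezoid, 2 panels, h=0.9000): 0.21827
R(2,0) (trapezoid, 4 panels, h=0.4500): 0.18009
R(1,1) = 0.21827 + (0.21827 − 0.36669)/3 = 0.16880
R(2,1) = 0.18009 + (0.18009 − 0.21827)/3 = 0.16736
R(2,2) = 0.16736 + (0.16736 − 0.16880)/15 = 0.16726

0.167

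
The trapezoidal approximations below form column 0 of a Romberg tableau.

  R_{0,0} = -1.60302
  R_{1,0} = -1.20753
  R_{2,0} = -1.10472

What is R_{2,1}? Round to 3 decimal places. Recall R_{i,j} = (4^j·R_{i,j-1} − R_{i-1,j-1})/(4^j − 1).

Richardson extrapolation on the trapezoidal column (denominator 4−1=3):
R_{2,1} = -1.10472 + (-1.10472 − (-1.20753))/3 = -1.07045

-1.070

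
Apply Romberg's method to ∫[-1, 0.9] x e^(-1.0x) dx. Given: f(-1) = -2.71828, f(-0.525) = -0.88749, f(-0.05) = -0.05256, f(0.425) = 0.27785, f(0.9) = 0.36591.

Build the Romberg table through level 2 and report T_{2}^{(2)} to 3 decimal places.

-0.773

T_{0}^{(0)} (trapezoid, 1 panel, h=1.9000): -2.23475
T_{1}^{(0)} (trapezoid, 2 panels, h=0.9500): -1.16731
T_{2}^{(0)} (trapezoid, 4 panels, h=0.4750): -0.87323
T_{1}^{(1)} = -1.16731 + (-1.16731 − (-2.23475))/3 = -0.81150
T_{2}^{(1)} = -0.87323 + (-0.87323 − (-1.16731))/3 = -0.77520
T_{2}^{(2)} = -0.77520 + (-0.77520 − (-0.81150))/15 = -0.77278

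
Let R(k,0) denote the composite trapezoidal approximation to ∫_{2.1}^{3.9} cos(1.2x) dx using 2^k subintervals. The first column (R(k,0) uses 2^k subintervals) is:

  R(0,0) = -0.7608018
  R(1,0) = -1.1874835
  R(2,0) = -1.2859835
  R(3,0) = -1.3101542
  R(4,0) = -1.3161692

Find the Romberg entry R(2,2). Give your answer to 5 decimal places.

R(1,1) = (4·(-1.1874835) − (-0.7608018)) / 3 = -1.3297107
R(2,1) = (4·(-1.2859835) − (-1.1874835)) / 3 = -1.3188168
R(2,2) = (16·(-1.3188168) − (-1.3297107)) / 15 = -1.3180905

-1.31809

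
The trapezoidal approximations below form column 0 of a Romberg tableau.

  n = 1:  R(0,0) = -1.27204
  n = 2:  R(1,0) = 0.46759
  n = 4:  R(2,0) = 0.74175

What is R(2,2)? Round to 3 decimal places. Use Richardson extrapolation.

R(1,1) = 0.46759 + (0.46759 − (-1.27204))/3 = 1.04747
R(2,1) = 0.74175 + (0.74175 − 0.46759)/3 = 0.83314
R(2,2) = 0.83314 + (0.83314 − 1.04747)/15 = 0.81885
(Column j=1 coincides with Simpson's rule on the same nodes.)

0.819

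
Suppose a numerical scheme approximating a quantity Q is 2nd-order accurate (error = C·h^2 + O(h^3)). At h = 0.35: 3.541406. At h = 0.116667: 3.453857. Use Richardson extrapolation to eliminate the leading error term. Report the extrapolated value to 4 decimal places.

3.4429

The leading error scales as h^2; refining by a factor of 3 reduces it by 3^2 = 9.
Extrapolated value = (9·A(h/3) − A(h)) / (9 − 1)
= (9·3.453857 − 3.541406) / 8
= 27.543307 / 8 = 3.442913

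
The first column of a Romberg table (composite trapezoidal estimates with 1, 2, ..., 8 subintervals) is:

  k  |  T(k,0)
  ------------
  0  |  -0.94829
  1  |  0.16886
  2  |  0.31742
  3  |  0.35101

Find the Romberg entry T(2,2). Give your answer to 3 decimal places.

0.355

T(1,1) = 0.16886 + (0.16886 − (-0.94829))/3 = 0.54124
T(2,1) = (4·0.31742 − 0.16886) / 3 = 0.36694
T(2,2) = 0.36694 + (0.36694 − 0.54124)/15 = 0.35532
(Column j=1 coincides with Simpson's rule on the same nodes.)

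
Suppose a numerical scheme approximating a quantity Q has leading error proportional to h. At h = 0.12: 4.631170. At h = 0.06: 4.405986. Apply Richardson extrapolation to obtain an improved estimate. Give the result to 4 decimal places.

The leading error scales as h; refining by a factor of 2 reduces it by 2^1 = 2.
Extrapolated value = (2·A(h/2) − A(h)) / (2 − 1)
= (2·4.405986 − 4.631170) / 1
= 4.180802 / 1 = 4.180802

4.1808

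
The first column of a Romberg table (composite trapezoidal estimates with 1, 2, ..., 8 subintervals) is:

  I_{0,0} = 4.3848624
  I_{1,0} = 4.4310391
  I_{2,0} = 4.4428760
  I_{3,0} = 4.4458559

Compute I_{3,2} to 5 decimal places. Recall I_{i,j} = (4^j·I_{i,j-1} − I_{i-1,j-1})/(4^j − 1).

I_{2,1} = 4.4428760 + (4.4428760 − 4.4310391)/3 = 4.4468216
I_{3,1} = 4.4458559 + (4.4458559 − 4.4428760)/3 = 4.4468492
I_{3,2} = 4.4468492 + (4.4468492 − 4.4468216)/15 = 4.4468510

4.44685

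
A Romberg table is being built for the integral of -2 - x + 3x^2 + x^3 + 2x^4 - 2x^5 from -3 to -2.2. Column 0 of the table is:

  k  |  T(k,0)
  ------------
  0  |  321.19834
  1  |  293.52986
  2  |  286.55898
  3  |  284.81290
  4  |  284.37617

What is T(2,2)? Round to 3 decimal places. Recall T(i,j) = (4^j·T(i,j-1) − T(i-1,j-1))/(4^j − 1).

T(1,1) = (4·293.52986 − 321.19834) / 3 = 284.30703
T(2,1) = 286.55898 + (286.55898 − 293.52986)/3 = 284.23535
T(2,2) = (16·284.23535 − 284.30703) / 15 = 284.23057
(Column j=1 coincides with Simpson's rule on the same nodes.)

284.231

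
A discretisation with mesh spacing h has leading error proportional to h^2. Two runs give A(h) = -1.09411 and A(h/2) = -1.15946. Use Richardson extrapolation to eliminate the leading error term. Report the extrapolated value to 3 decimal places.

-1.181

Extrapolated value = (4·A(h/2) − A(h)) / (4 − 1)
= (4·(-1.15946) − (-1.09411)) / 3
= -3.54373 / 3 = -1.18124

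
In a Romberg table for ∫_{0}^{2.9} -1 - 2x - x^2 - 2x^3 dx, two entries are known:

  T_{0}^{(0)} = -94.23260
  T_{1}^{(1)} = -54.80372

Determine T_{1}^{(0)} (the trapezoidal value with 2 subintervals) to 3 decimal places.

-64.661

From T_{1}^{(1)} = (4·T_{1}^{(0)} − T_{0}^{(0)})/3, solve for T_{1}^{(0)}:
4·T_{1}^{(0)} = 3·(-54.80372) + (-94.23260) = -258.64376
T_{1}^{(0)} = -64.66094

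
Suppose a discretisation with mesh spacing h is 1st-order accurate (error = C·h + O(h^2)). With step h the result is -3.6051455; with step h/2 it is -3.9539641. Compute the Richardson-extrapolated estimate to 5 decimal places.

The leading error scales as h; refining by a factor of 2 reduces it by 2^1 = 2.
Extrapolated value = (2·A(h/2) − A(h)) / (2 − 1)
= (2·(-3.9539641) − (-3.6051455)) / 1
= -4.3027827 / 1 = -4.3027827

-4.30278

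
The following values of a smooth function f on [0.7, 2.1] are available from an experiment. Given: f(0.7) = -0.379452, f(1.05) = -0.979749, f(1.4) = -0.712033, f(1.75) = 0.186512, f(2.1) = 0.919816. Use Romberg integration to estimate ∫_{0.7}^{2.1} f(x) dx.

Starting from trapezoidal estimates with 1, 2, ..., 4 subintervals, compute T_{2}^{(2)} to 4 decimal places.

-0.4689

T_{0}^{(0)} (trapezoid, 1 panel, h=1.4000): 0.378255
T_{1}^{(0)} (trapezoid, 2 panels, h=0.7000): -0.309296
T_{2}^{(0)} (trapezoid, 4 panels, h=0.3500): -0.432281
T_{1}^{(1)} = -0.309296 + (-0.309296 − 0.378255)/3 = -0.538480
T_{2}^{(1)} = -0.432281 + (-0.432281 − (-0.309296))/3 = -0.473276
T_{2}^{(2)} = -0.473276 + (-0.473276 − (-0.538480))/15 = -0.468929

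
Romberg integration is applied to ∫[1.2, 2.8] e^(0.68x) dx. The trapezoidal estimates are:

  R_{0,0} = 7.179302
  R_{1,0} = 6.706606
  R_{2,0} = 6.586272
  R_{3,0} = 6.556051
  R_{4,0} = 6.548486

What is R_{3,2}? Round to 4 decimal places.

Richardson extrapolation on the trapezoidal column (denominator 4−1=3):
R_{2,1} = 6.586272 + (6.586272 − 6.706606)/3 = 6.546161
R_{3,1} = (4·6.556051 − 6.586272) / 3 = 6.545977
R_{3,2} = (16·6.545977 − 6.546161) / 15 = 6.545965

6.5460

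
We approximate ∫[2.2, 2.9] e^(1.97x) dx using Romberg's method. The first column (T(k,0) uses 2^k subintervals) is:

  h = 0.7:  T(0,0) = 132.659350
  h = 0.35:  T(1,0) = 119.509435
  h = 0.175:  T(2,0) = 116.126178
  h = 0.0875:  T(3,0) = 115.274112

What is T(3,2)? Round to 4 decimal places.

114.9895

Richardson extrapolation on the trapezoidal column (denominator 4−1=3):
T(2,1) = 116.126178 + (116.126178 − 119.509435)/3 = 114.998426
T(3,1) = 115.274112 + (115.274112 − 116.126178)/3 = 114.990090
T(3,2) = (16·114.990090 − 114.998426) / 15 = 114.989534
(Column j=1 coincides with Simpson's rule on the same nodes.)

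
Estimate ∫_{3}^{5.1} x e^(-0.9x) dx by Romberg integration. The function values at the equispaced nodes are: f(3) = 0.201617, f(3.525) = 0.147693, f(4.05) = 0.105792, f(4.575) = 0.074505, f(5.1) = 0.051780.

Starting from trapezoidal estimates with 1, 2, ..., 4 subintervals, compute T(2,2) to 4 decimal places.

T(0,0) (trapezoid, 1 panel, h=2.1000): 0.266067
T(1,0) (trapezoid, 2 panels, h=1.0500): 0.244115
T(2,0) (trapezoid, 4 panels, h=0.5250): 0.238711
T(1,1) = 0.244115 + (0.244115 − 0.266067)/3 = 0.236798
T(2,1) = 0.238711 + (0.238711 − 0.244115)/3 = 0.236910
T(2,2) = 0.236910 + (0.236910 − 0.236798)/15 = 0.236917

0.2369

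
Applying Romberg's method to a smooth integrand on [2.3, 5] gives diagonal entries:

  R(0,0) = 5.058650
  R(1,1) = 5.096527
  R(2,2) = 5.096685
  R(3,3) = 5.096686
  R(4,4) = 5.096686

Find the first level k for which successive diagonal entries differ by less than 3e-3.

k = 2

|R(1,1) − R(0,0)| = 0.037877 ≥ 3e-3
|R(2,2) − R(1,1)| = 0.000158 < 3e-3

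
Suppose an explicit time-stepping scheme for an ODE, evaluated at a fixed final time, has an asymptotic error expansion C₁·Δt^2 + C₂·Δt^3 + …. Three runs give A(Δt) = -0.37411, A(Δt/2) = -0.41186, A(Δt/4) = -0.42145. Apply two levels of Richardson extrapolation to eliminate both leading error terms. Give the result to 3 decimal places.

-0.425

First eliminate the Δt^2 term (factor 2^2 = 4):
  B₁ = (4·(-0.41186) − (-0.37411))/3 = -0.42444
  B₂ = (4·(-0.42145) − (-0.41186))/3 = -0.42465
Then eliminate the Δt^3 term (factor 2^3 = 8):
  (8·(-0.42465) − (-0.42444))/7 = -0.42468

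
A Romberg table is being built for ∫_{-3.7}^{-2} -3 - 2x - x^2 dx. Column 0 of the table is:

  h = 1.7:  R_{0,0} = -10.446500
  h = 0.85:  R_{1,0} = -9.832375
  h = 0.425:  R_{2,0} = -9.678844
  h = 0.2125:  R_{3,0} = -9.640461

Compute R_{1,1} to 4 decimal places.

Richardson extrapolation on the trapezoidal column (denominator 4−1=3):
R_{1,1} = (4·(-9.832375) − (-10.446500)) / 3 = -9.627667

-9.6277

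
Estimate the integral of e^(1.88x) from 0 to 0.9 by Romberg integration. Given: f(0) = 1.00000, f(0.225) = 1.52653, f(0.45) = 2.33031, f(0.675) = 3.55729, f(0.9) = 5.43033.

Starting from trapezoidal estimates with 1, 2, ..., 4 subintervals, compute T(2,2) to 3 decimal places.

2.357

T(0,0) (trapezoid, 1 panel, h=0.9000): 2.89365
T(1,0) (trapezoid, 2 panels, h=0.4500): 2.49546
T(2,0) (trapezoid, 4 panels, h=0.2250): 2.39159
T(1,1) = 2.49546 + (2.49546 − 2.89365)/3 = 2.36273
T(2,1) = 2.39159 + (2.39159 − 2.49546)/3 = 2.35697
T(2,2) = 2.35697 + (2.35697 − 2.36273)/15 = 2.35659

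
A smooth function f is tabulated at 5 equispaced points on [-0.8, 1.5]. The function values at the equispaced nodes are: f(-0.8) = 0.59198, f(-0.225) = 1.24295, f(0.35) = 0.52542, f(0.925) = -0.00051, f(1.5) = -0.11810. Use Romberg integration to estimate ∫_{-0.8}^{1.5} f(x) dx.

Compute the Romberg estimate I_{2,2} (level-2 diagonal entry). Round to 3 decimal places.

1.262

I_{0,0} (trapezoid, 1 panel, h=2.3000): 0.54496
I_{1,0} (trapezoid, 2 panels, h=1.1500): 0.87671
I_{2,0} (trapezoid, 4 panels, h=0.5750): 1.15276
I_{1,1} = 0.87671 + (0.87671 − 0.54496)/3 = 0.98729
I_{2,1} = 1.15276 + (1.15276 − 0.87671)/3 = 1.24478
I_{2,2} = 1.24478 + (1.24478 − 0.98729)/15 = 1.26195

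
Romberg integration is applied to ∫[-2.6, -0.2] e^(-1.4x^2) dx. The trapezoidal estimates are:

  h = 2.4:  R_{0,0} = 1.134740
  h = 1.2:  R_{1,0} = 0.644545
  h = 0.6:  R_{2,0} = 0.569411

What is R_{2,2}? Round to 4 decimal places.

0.5486

R_{1,1} = 0.644545 + (0.644545 − 1.134740)/3 = 0.481147
R_{2,1} = 0.569411 + (0.569411 − 0.644545)/3 = 0.544366
R_{2,2} = 0.544366 + (0.544366 − 0.481147)/15 = 0.548581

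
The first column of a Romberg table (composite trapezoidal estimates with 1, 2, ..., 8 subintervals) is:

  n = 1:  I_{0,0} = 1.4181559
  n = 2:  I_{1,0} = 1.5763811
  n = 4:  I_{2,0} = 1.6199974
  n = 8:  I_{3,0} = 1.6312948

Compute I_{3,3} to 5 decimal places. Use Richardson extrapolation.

1.63510

I_{1,1} = 1.5763811 + (1.5763811 − 1.4181559)/3 = 1.6291228
I_{2,1} = (4·1.6199974 − 1.5763811) / 3 = 1.6345362
I_{3,1} = (4·1.6312948 − 1.6199974) / 3 = 1.6350606
I_{2,2} = (16·1.6345362 − 1.6291228) / 15 = 1.6348971
I_{3,2} = 1.6350606 + (1.6350606 − 1.6345362)/15 = 1.6350956
I_{3,3} = 1.6350956 + (1.6350956 − 1.6348971)/63 = 1.6350988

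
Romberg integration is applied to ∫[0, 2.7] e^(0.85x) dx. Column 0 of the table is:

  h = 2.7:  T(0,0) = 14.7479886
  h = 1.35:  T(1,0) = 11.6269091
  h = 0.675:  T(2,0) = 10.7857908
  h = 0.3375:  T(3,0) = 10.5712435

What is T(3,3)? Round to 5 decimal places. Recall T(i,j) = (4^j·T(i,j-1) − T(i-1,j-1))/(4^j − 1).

10.49934

Richardson extrapolation on the trapezoidal column (denominator 4−1=3):
T(1,1) = 11.6269091 + (11.6269091 − 14.7479886)/3 = 10.5865493
T(2,1) = (4·10.7857908 − 11.6269091) / 3 = 10.5054180
T(3,1) = 10.5712435 + (10.5712435 − 10.7857908)/3 = 10.4997277
T(2,2) = (16·10.5054180 − 10.5865493) / 15 = 10.5000092
T(3,2) = 10.4997277 + (10.4997277 − 10.5054180)/15 = 10.4993483
T(3,3) = 10.4993483 + (10.4993483 − 10.5000092)/63 = 10.4993378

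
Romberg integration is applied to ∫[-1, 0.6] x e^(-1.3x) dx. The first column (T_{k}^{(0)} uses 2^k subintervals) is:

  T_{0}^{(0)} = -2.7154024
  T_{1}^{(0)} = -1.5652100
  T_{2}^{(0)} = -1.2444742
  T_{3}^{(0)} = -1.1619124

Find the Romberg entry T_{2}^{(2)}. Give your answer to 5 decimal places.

-1.13461

T_{1}^{(1)} = -1.5652100 + (-1.5652100 − (-2.7154024))/3 = -1.1818125
T_{2}^{(1)} = -1.2444742 + (-1.2444742 − (-1.5652100))/3 = -1.1375623
T_{2}^{(2)} = -1.1375623 + (-1.1375623 − (-1.1818125))/15 = -1.1346123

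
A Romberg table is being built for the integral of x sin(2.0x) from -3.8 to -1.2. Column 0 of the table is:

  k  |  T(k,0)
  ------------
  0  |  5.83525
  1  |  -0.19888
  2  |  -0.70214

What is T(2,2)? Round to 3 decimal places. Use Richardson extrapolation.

T(1,1) = -0.19888 + (-0.19888 − 5.83525)/3 = -2.21026
T(2,1) = (4·(-0.70214) − (-0.19888)) / 3 = -0.86989
T(2,2) = -0.86989 + (-0.86989 − (-2.21026))/15 = -0.78053

-0.781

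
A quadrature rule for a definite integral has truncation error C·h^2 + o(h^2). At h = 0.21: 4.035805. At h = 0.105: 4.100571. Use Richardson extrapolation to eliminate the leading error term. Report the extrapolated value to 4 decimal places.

Extrapolated value = (4·A(h/2) − A(h)) / (4 − 1)
= (4·4.100571 − 4.035805) / 3
= 12.366479 / 3 = 4.122160

4.1222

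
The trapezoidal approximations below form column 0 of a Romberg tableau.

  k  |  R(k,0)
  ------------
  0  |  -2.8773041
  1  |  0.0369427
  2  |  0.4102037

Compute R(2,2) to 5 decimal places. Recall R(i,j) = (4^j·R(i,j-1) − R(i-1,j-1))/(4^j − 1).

R(1,1) = (4·0.0369427 − (-2.8773041)) / 3 = 1.0083583
R(2,1) = 0.4102037 + (0.4102037 − 0.0369427)/3 = 0.5346240
R(2,2) = (16·0.5346240 − 1.0083583) / 15 = 0.5030417

0.50304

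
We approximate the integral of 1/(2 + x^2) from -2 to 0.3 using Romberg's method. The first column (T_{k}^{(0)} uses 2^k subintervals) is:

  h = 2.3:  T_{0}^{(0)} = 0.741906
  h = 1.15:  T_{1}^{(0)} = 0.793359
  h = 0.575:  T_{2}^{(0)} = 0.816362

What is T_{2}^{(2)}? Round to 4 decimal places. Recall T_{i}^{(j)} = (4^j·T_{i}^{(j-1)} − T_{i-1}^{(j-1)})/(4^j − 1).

0.8249

T_{1}^{(1)} = (4·0.793359 − 0.741906) / 3 = 0.810510
T_{2}^{(1)} = 0.816362 + (0.816362 − 0.793359)/3 = 0.824030
T_{2}^{(2)} = 0.824030 + (0.824030 − 0.810510)/15 = 0.824931
(Column j=1 coincides with Simpson's rule on the same nodes.)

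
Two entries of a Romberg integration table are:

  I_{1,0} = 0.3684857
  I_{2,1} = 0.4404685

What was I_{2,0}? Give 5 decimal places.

From I_{2,1} = (4·I_{2,0} − I_{1,0})/3, solve for I_{2,0}:
4·I_{2,0} = 3·0.4404685 + 0.3684857 = 1.6898912
I_{2,0} = 0.4224728

0.42247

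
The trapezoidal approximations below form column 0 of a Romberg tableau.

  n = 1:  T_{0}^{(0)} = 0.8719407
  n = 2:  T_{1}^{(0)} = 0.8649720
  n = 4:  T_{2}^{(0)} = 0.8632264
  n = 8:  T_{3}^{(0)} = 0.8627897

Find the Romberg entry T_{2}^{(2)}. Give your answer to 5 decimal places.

Richardson extrapolation on the trapezoidal column (denominator 4−1=3):
T_{1}^{(1)} = 0.8649720 + (0.8649720 − 0.8719407)/3 = 0.8626491
T_{2}^{(1)} = (4·0.8632264 − 0.8649720) / 3 = 0.8626445
T_{2}^{(2)} = 0.8626445 + (0.8626445 − 0.8626491)/15 = 0.8626442
(Column j=1 coincides with Simpson's rule on the same nodes.)

0.86264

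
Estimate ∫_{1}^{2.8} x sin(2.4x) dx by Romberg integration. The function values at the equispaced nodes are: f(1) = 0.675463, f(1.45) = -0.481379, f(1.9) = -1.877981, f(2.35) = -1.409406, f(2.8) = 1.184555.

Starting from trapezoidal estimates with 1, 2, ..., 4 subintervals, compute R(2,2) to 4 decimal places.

R(0,0) (trapezoid, 1 panel, h=1.8000): 1.674016
R(1,0) (trapezoid, 2 panels, h=0.9000): -0.853175
R(2,0) (trapezoid, 4 panels, h=0.4500): -1.277441
R(1,1) = -0.853175 + (-0.853175 − 1.674016)/3 = -1.695572
R(2,1) = -1.277441 + (-1.277441 − (-0.853175))/3 = -1.418863
R(2,2) = -1.418863 + (-1.418863 − (-1.695572))/15 = -1.400416

-1.4004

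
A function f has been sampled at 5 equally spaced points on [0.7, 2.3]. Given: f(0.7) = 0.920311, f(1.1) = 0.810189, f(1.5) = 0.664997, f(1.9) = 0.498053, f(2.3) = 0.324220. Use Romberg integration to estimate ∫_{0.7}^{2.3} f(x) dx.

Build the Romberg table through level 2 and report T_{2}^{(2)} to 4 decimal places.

1.0410

T_{0}^{(0)} (trapezoid, 1 panel, h=1.6000): 0.995625
T_{1}^{(0)} (trapezoid, 2 panels, h=0.8000): 1.029810
T_{2}^{(0)} (trapezoid, 4 panels, h=0.4000): 1.038202
T_{1}^{(1)} = 1.029810 + (1.029810 − 0.995625)/3 = 1.041205
T_{2}^{(1)} = 1.038202 + (1.038202 − 1.029810)/3 = 1.040999
T_{2}^{(2)} = 1.040999 + (1.040999 − 1.041205)/15 = 1.040985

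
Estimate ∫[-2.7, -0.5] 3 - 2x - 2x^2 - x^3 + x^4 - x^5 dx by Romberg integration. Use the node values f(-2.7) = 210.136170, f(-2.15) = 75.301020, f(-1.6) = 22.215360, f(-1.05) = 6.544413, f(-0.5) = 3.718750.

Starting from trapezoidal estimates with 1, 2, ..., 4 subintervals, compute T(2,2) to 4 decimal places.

107.1308

T(0,0) (trapezoid, 1 panel, h=2.2000): 235.240412
T(1,0) (trapezoid, 2 panels, h=1.1000): 142.057102
T(2,0) (trapezoid, 4 panels, h=0.5500): 116.043539
T(1,1) = 142.057102 + (142.057102 − 235.240412)/3 = 110.995999
T(2,1) = 116.043539 + (116.043539 − 142.057102)/3 = 107.372351
T(2,2) = 107.372351 + (107.372351 − 110.995999)/15 = 107.130774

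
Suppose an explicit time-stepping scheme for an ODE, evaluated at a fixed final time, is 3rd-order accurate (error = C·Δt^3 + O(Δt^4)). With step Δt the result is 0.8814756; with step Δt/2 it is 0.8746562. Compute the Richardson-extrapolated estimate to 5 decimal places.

0.87368

The leading error scales as Δt^3; refining by a factor of 2 reduces it by 2^3 = 8.
Extrapolated value = (8·A(Δt/2) − A(Δt)) / (8 − 1)
= (8·0.8746562 − 0.8814756) / 7
= 6.1157740 / 7 = 0.8736820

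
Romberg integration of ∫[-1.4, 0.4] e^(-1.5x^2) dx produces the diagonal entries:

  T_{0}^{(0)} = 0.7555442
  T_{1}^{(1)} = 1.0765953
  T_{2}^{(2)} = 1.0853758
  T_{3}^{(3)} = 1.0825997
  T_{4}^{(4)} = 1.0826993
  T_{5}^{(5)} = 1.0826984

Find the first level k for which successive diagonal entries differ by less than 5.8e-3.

k = 3

|T_{1}^{(1)} − T_{0}^{(0)}| = 0.3210511 ≥ 5.8e-3
|T_{2}^{(2)} − T_{1}^{(1)}| = 0.0087805 ≥ 5.8e-3
|T_{3}^{(3)} − T_{2}^{(2)}| = 0.0027761 < 5.8e-3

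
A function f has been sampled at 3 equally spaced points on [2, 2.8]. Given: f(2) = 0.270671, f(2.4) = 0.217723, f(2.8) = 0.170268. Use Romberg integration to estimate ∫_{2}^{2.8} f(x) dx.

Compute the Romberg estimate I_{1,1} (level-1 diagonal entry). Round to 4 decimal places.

0.1749

I_{0,0} (trapezoid, 1 panel, h=0.8000): 0.176376
I_{1,0} (trapezoid, 2 panels, h=0.4000): 0.175277
I_{1,1} = 0.175277 + (0.175277 − 0.176376)/3 = 0.174911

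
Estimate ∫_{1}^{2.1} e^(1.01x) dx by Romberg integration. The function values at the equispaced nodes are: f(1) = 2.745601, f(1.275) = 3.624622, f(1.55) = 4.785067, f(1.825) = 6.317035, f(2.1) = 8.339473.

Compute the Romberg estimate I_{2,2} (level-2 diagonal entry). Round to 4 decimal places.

5.5385

I_{0,0} (trapezoid, 1 panel, h=1.1000): 6.096791
I_{1,0} (trapezoid, 2 panels, h=0.5500): 5.680182
I_{2,0} (trapezoid, 4 panels, h=0.2750): 5.574047
I_{1,1} = 5.680182 + (5.680182 − 6.096791)/3 = 5.541312
I_{2,1} = 5.574047 + (5.574047 − 5.680182)/3 = 5.538669
I_{2,2} = 5.538669 + (5.538669 − 5.541312)/15 = 5.538493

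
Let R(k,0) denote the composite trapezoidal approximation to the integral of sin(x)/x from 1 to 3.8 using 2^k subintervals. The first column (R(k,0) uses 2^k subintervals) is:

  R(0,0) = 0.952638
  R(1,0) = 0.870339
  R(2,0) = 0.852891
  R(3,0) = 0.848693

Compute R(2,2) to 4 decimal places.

0.8474

Richardson extrapolation on the trapezoidal column (denominator 4−1=3):
R(1,1) = 0.870339 + (0.870339 − 0.952638)/3 = 0.842906
R(2,1) = (4·0.852891 − 0.870339) / 3 = 0.847075
R(2,2) = 0.847075 + (0.847075 − 0.842906)/15 = 0.847353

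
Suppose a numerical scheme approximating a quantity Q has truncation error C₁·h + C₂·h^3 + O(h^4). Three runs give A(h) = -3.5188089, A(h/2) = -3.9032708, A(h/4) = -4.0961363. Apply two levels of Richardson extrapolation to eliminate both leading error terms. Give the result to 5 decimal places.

First eliminate the h term (factor 2^1 = 2):
  B₁ = (2·(-3.9032708) − (-3.5188089))/1 = -4.2877327
  B₂ = (2·(-4.0961363) − (-3.9032708))/1 = -4.2890018
Then eliminate the h^3 term (factor 2^3 = 8):
  (8·(-4.2890018) − (-4.2877327))/7 = -4.2891831

-4.28918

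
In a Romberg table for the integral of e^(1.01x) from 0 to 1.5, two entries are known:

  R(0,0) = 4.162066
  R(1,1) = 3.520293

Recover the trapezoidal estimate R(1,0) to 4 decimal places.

From R(1,1) = (4·R(1,0) − R(0,0))/3, solve for R(1,0):
4·R(1,0) = 3·3.520293 + 4.162066 = 14.722945
R(1,0) = 3.680736

3.6807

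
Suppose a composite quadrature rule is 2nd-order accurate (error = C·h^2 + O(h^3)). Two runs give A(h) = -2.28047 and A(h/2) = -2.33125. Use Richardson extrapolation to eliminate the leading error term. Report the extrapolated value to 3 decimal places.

-2.348

The leading error scales as h^2; refining by a factor of 2 reduces it by 2^2 = 4.
Extrapolated value = (4·A(h/2) − A(h)) / (4 − 1)
= (4·(-2.33125) − (-2.28047)) / 3
= -7.04453 / 3 = -2.34818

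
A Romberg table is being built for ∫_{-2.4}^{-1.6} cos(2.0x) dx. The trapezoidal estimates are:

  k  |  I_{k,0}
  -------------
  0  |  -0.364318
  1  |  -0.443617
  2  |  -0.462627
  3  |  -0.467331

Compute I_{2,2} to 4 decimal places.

I_{1,1} = (4·(-0.443617) − (-0.364318)) / 3 = -0.470050
I_{2,1} = (4·(-0.462627) − (-0.443617)) / 3 = -0.468964
I_{2,2} = (16·(-0.468964) − (-0.470050)) / 15 = -0.468892

-0.4689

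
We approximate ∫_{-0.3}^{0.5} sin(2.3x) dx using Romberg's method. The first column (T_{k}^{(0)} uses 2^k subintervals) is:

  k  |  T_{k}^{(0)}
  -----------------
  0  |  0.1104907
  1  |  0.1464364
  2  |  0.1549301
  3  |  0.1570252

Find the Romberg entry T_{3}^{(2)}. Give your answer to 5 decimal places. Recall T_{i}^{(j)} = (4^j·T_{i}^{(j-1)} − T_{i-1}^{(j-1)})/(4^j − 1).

0.15772

Richardson extrapolation on the trapezoidal column (denominator 4−1=3):
T_{2}^{(1)} = (4·0.1549301 − 0.1464364) / 3 = 0.1577613
T_{3}^{(1)} = 0.1570252 + (0.1570252 − 0.1549301)/3 = 0.1577236
T_{3}^{(2)} = 0.1577236 + (0.1577236 − 0.1577613)/15 = 0.1577211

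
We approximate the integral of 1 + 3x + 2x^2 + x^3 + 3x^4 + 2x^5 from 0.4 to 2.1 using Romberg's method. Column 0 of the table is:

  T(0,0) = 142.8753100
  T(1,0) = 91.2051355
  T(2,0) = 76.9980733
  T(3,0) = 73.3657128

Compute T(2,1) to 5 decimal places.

T(2,1) = (4·76.9980733 − 91.2051355) / 3 = 72.2623859
(Column j=1 coincides with Simpson's rule on the same nodes.)

72.26239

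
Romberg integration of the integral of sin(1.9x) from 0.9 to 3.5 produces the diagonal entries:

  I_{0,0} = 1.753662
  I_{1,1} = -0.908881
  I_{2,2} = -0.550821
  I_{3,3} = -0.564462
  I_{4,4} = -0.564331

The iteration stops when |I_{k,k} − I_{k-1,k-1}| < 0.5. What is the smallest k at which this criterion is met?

k = 2

|I_{1,1} − I_{0,0}| = 2.662543 ≥ 0.5
|I_{2,2} − I_{1,1}| = 0.358060 < 0.5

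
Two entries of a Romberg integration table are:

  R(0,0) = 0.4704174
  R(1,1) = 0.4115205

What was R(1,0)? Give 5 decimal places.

From R(1,1) = (4·R(1,0) − R(0,0))/3, solve for R(1,0):
4·R(1,0) = 3·0.4115205 + 0.4704174 = 1.7049789
R(1,0) = 0.4262447

0.42624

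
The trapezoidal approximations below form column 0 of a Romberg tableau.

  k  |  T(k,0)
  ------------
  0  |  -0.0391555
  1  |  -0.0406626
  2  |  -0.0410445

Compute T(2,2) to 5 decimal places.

T(1,1) = (4·(-0.0406626) − (-0.0391555)) / 3 = -0.0411650
T(2,1) = -0.0410445 + (-0.0410445 − (-0.0406626))/3 = -0.0411718
T(2,2) = (16·(-0.0411718) − (-0.0411650)) / 15 = -0.0411723

-0.04117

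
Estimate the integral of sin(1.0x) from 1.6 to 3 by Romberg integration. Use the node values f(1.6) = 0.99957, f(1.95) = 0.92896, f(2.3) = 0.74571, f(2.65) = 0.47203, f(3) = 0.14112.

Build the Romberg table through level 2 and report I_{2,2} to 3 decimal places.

0.961

I_{0,0} (trapezoid, 1 panel, h=1.4000): 0.79848
I_{1,0} (trapezoid, 2 panels, h=0.7000): 0.92124
I_{2,0} (trapezoid, 4 panels, h=0.3500): 0.95097
I_{1,1} = 0.92124 + (0.92124 − 0.79848)/3 = 0.96216
I_{2,1} = 0.95097 + (0.95097 − 0.92124)/3 = 0.96088
I_{2,2} = 0.96088 + (0.96088 − 0.96216)/15 = 0.96079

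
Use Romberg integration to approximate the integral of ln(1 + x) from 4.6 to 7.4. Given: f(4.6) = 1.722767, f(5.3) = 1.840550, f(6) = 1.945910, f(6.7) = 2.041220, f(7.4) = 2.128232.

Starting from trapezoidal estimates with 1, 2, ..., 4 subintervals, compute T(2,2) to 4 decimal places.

5.4297

T(0,0) (trapezoid, 1 panel, h=2.8000): 5.391399
T(1,0) (trapezoid, 2 panels, h=1.4000): 5.419973
T(2,0) (trapezoid, 4 panels, h=0.7000): 5.427226
T(1,1) = 5.419973 + (5.419973 − 5.391399)/3 = 5.429498
T(2,1) = 5.427226 + (5.427226 − 5.419973)/3 = 5.429644
T(2,2) = 5.429644 + (5.429644 − 5.429498)/15 = 5.429654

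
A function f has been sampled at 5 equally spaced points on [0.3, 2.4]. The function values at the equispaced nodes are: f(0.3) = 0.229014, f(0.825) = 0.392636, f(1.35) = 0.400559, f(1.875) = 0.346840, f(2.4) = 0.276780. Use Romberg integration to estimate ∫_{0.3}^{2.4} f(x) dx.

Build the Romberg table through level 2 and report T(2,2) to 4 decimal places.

0.7469

T(0,0) (trapezoid, 1 panel, h=2.1000): 0.531084
T(1,0) (trapezoid, 2 panels, h=1.0500): 0.686129
T(2,0) (trapezoid, 4 panels, h=0.5250): 0.731289
T(1,1) = 0.686129 + (0.686129 − 0.531084)/3 = 0.737811
T(2,1) = 0.731289 + (0.731289 − 0.686129)/3 = 0.746342
T(2,2) = 0.746342 + (0.746342 − 0.737811)/15 = 0.746911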